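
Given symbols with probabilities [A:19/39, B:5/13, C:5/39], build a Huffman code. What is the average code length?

Huffman tree construction:
Combine smallest probabilities repeatedly
Resulting codes:
  A: 0 (length 1)
  B: 11 (length 2)
  C: 10 (length 2)
Average length = Σ p(s) × length(s) = 1.5128 bits


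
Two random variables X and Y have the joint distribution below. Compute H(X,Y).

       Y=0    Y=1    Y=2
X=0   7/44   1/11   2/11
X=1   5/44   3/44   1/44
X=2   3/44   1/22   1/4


H(X,Y) = -Σ p(x,y) log₂ p(x,y)
  p(0,0)=7/44: -0.1591 × log₂(0.1591) = 0.4219
  p(0,1)=1/11: -0.0909 × log₂(0.0909) = 0.3145
  p(0,2)=2/11: -0.1818 × log₂(0.1818) = 0.4472
  p(1,0)=5/44: -0.1136 × log₂(0.1136) = 0.3565
  p(1,1)=3/44: -0.0682 × log₂(0.0682) = 0.2642
  p(1,2)=1/44: -0.0227 × log₂(0.0227) = 0.1241
  p(2,0)=3/44: -0.0682 × log₂(0.0682) = 0.2642
  p(2,1)=1/22: -0.0455 × log₂(0.0455) = 0.2027
  p(2,2)=1/4: -0.2500 × log₂(0.2500) = 0.5000
H(X,Y) = 2.8952 bits


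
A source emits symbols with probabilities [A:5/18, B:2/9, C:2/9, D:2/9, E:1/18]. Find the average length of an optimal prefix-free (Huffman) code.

Huffman tree construction:
Combine smallest probabilities repeatedly
Resulting codes:
  A: 10 (length 2)
  B: 111 (length 3)
  C: 00 (length 2)
  D: 01 (length 2)
  E: 110 (length 3)
Average length = Σ p(s) × length(s) = 2.2778 bits


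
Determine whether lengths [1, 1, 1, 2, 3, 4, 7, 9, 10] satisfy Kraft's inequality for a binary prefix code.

Kraft inequality: Σ 2^(-l_i) ≤ 1 for prefix-free code
Calculating: 2^(-1) + 2^(-1) + 2^(-1) + 2^(-2) + 2^(-3) + 2^(-4) + 2^(-7) + 2^(-9) + 2^(-10)
= 0.5 + 0.5 + 0.5 + 0.25 + 0.125 + 0.0625 + 0.0078125 + 0.001953125 + 0.0009765625
= 1.9482
Since 1.9482 > 1, prefix-free code does not exist


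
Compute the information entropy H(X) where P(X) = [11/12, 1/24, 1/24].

H(X) = -Σ p(x) log₂ p(x)
  -11/12 × log₂(11/12) = 0.1151
  -1/24 × log₂(1/24) = 0.1910
  -1/24 × log₂(1/24) = 0.1910
H(X) = 0.4972 bits


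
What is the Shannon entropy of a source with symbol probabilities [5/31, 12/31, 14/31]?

H(X) = -Σ p(x) log₂ p(x)
  -5/31 × log₂(5/31) = 0.4246
  -12/31 × log₂(12/31) = 0.5300
  -14/31 × log₂(14/31) = 0.5179
H(X) = 1.4725 bits


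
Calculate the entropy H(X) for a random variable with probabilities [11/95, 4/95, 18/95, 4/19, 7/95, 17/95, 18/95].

H(X) = -Σ p(x) log₂ p(x)
  -11/95 × log₂(11/95) = 0.3602
  -4/95 × log₂(4/95) = 0.1924
  -18/95 × log₂(18/95) = 0.4547
  -4/19 × log₂(4/19) = 0.4732
  -7/95 × log₂(7/95) = 0.2772
  -17/95 × log₂(17/95) = 0.4442
  -18/95 × log₂(18/95) = 0.4547
H(X) = 2.6567 bits


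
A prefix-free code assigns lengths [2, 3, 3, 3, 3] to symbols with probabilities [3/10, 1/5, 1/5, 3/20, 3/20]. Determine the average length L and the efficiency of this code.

Average length L = Σ p_i × l_i = 2.7000 bits
Entropy H = 2.2710 bits
Efficiency η = H/L × 100% = 84.11%


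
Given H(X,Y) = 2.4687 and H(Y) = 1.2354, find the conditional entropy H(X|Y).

Chain rule: H(X,Y) = H(X|Y) + H(Y)
H(X|Y) = H(X,Y) - H(Y) = 2.4687 - 1.2354 = 1.2333 bits


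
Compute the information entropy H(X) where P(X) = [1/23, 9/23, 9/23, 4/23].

H(X) = -Σ p(x) log₂ p(x)
  -1/23 × log₂(1/23) = 0.1967
  -9/23 × log₂(9/23) = 0.5297
  -9/23 × log₂(9/23) = 0.5297
  -4/23 × log₂(4/23) = 0.4389
H(X) = 1.6949 bits


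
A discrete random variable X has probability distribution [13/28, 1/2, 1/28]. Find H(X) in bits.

H(X) = -Σ p(x) log₂ p(x)
  -13/28 × log₂(13/28) = 0.5139
  -1/2 × log₂(1/2) = 0.5000
  -1/28 × log₂(1/28) = 0.1717
H(X) = 1.1856 bits


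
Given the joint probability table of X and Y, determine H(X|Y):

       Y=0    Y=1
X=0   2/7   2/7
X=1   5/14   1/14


H(X|Y) = Σ_y p(y) H(X|Y=y)
  p(Y=0) = 9/14, H(X|Y=0) = 0.9911
  p(Y=1) = 5/14, H(X|Y=1) = 0.7219
H(X|Y) = 0.6429×0.9911 + 0.3571×0.7219 = 0.8950 bits


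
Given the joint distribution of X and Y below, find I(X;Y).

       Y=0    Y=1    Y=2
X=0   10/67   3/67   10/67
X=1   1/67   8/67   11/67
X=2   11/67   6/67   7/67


H(X) = 1.5807, H(Y) = 1.5556, H(X,Y) = 2.9846
I(X;Y) = H(X) + H(Y) - H(X,Y) = 0.1518 bits


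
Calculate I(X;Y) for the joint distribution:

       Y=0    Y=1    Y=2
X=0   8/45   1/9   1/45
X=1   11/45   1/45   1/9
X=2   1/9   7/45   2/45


H(X) = 1.5787, H(Y) = 1.4442, H(X,Y) = 2.8578
I(X;Y) = H(X) + H(Y) - H(X,Y) = 0.1651 bits


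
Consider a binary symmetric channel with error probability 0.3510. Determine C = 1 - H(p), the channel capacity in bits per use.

For BSC with error probability p:
C = 1 - H(p) where H(p) is binary entropy
H(0.3510) = -0.3510 × log₂(0.3510) - 0.6490 × log₂(0.6490)
H(p) = 0.9350
C = 1 - 0.9350 = 0.0650 bits/use


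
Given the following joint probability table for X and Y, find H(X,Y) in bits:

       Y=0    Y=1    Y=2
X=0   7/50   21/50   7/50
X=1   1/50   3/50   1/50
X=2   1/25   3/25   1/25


H(X,Y) = -Σ p(x,y) log₂ p(x,y)
  p(0,0)=7/50: -0.1400 × log₂(0.1400) = 0.3971
  p(0,1)=21/50: -0.4200 × log₂(0.4200) = 0.5256
  p(0,2)=7/50: -0.1400 × log₂(0.1400) = 0.3971
  p(1,0)=1/50: -0.0200 × log₂(0.0200) = 0.1129
  p(1,1)=3/50: -0.0600 × log₂(0.0600) = 0.2435
  p(1,2)=1/50: -0.0200 × log₂(0.0200) = 0.1129
  p(2,0)=1/25: -0.0400 × log₂(0.0400) = 0.1858
  p(2,1)=3/25: -0.1200 × log₂(0.1200) = 0.3671
  p(2,2)=1/25: -0.0400 × log₂(0.0400) = 0.1858
H(X,Y) = 2.5277 bits


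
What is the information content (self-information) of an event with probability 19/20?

Information content I(x) = -log₂(p(x))
I = -log₂(19/20) = -log₂(0.9500)
I = 0.0740 bits


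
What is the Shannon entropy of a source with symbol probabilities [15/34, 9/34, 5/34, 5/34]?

H(X) = -Σ p(x) log₂ p(x)
  -15/34 × log₂(15/34) = 0.5208
  -9/34 × log₂(9/34) = 0.5076
  -5/34 × log₂(5/34) = 0.4067
  -5/34 × log₂(5/34) = 0.4067
H(X) = 1.8418 bits


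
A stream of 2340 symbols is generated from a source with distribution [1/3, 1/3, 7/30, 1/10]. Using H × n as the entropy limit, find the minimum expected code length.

Entropy H = 1.8787 bits/symbol
Minimum bits = H × n = 1.8787 × 2340
= 4396.22 bits


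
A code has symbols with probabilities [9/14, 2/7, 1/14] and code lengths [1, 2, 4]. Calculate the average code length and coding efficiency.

Average length L = Σ p_i × l_i = 1.5000 bits
Entropy H = 1.1981 bits
Efficiency η = H/L × 100% = 79.87%


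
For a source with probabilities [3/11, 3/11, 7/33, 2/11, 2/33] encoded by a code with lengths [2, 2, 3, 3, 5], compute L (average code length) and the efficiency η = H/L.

Average length L = Σ p_i × l_i = 2.5758 bits
Entropy H = 2.1892 bits
Efficiency η = H/L × 100% = 84.99%


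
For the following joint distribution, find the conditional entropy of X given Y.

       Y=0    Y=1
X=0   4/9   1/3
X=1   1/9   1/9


H(X|Y) = Σ_y p(y) H(X|Y=y)
  p(Y=0) = 5/9, H(X|Y=0) = 0.7219
  p(Y=1) = 4/9, H(X|Y=1) = 0.8113
H(X|Y) = 0.5556×0.7219 + 0.4444×0.8113 = 0.7616 bits


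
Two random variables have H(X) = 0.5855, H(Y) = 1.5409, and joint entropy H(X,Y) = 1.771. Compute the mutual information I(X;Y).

I(X;Y) = H(X) + H(Y) - H(X,Y)
I(X;Y) = 0.5855 + 1.5409 - 1.771 = 0.3554 bits


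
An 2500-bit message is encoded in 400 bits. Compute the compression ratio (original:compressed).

Compression ratio = Original / Compressed
= 2500 / 400 = 6.25:1


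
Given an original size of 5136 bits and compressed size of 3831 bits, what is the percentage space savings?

Space savings = (1 - Compressed/Original) × 100%
= (1 - 3831/5136) × 100%
= 25.41%


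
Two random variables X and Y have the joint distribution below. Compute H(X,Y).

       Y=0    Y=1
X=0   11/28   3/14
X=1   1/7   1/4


H(X,Y) = -Σ p(x,y) log₂ p(x,y)
  p(0,0)=11/28: -0.3929 × log₂(0.3929) = 0.5295
  p(0,1)=3/14: -0.2143 × log₂(0.2143) = 0.4762
  p(1,0)=1/7: -0.1429 × log₂(0.1429) = 0.4011
  p(1,1)=1/4: -0.2500 × log₂(0.2500) = 0.5000
H(X,Y) = 1.9068 bits


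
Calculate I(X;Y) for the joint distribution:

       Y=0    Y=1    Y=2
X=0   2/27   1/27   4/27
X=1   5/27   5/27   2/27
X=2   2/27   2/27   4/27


H(X) = 1.5448, H(Y) = 1.5790, H(X,Y) = 3.0060
I(X;Y) = H(X) + H(Y) - H(X,Y) = 0.1178 bits


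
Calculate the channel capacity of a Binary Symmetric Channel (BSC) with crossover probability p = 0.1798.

For BSC with error probability p:
C = 1 - H(p) where H(p) is binary entropy
H(0.1798) = -0.1798 × log₂(0.1798) - 0.8202 × log₂(0.8202)
H(p) = 0.6796
C = 1 - 0.6796 = 0.3204 bits/use


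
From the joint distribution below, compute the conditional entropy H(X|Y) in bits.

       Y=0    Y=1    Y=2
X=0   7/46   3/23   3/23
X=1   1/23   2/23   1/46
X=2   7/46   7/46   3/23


H(X|Y) = Σ_y p(y) H(X|Y=y)
  p(Y=0) = 8/23, H(X|Y=0) = 1.4186
  p(Y=1) = 17/46, H(X|Y=1) = 1.5486
  p(Y=2) = 13/46, H(X|Y=2) = 1.3143
H(X|Y) = 0.3478×1.4186 + 0.3696×1.5486 + 0.2826×1.3143 = 1.4371 bits


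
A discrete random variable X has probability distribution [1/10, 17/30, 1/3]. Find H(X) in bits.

H(X) = -Σ p(x) log₂ p(x)
  -1/10 × log₂(1/10) = 0.3322
  -17/30 × log₂(17/30) = 0.4643
  -1/3 × log₂(1/3) = 0.5283
H(X) = 1.3249 bits


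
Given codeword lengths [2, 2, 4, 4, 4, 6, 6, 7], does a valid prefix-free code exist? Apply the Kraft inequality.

Kraft inequality: Σ 2^(-l_i) ≤ 1 for prefix-free code
Calculating: 2^(-2) + 2^(-2) + 2^(-4) + 2^(-4) + 2^(-4) + 2^(-6) + 2^(-6) + 2^(-7)
= 0.25 + 0.25 + 0.0625 + 0.0625 + 0.0625 + 0.015625 + 0.015625 + 0.0078125
= 0.7266
Since 0.7266 ≤ 1, prefix-free code exists


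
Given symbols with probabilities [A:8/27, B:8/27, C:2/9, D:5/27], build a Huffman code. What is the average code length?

Huffman tree construction:
Combine smallest probabilities repeatedly
Resulting codes:
  A: 10 (length 2)
  B: 11 (length 2)
  C: 01 (length 2)
  D: 00 (length 2)
Average length = Σ p(s) × length(s) = 2.0000 bits


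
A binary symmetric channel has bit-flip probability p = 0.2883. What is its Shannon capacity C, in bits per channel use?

For BSC with error probability p:
C = 1 - H(p) where H(p) is binary entropy
H(0.2883) = -0.2883 × log₂(0.2883) - 0.7117 × log₂(0.7117)
H(p) = 0.8665
C = 1 - 0.8665 = 0.1335 bits/use


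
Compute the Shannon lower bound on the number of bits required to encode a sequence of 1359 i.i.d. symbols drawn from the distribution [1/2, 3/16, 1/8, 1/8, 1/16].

Entropy H = 1.9528 bits/symbol
Minimum bits = H × n = 1.9528 × 1359
= 2653.88 bits


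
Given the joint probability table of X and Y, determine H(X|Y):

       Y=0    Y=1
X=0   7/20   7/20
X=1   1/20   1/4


H(X|Y) = Σ_y p(y) H(X|Y=y)
  p(Y=0) = 2/5, H(X|Y=0) = 0.5436
  p(Y=1) = 3/5, H(X|Y=1) = 0.9799
H(X|Y) = 0.4000×0.5436 + 0.6000×0.9799 = 0.8053 bits


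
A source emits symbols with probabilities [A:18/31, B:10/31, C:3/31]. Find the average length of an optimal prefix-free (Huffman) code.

Huffman tree construction:
Combine smallest probabilities repeatedly
Resulting codes:
  A: 1 (length 1)
  B: 01 (length 2)
  C: 00 (length 2)
Average length = Σ p(s) × length(s) = 1.4194 bits


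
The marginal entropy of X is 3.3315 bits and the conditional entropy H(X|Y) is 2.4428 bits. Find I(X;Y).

I(X;Y) = H(X) - H(X|Y)
I(X;Y) = 3.3315 - 2.4428 = 0.8887 bits


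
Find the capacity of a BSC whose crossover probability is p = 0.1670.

For BSC with error probability p:
C = 1 - H(p) where H(p) is binary entropy
H(0.1670) = -0.1670 × log₂(0.1670) - 0.8330 × log₂(0.8330)
H(p) = 0.6508
C = 1 - 0.6508 = 0.3492 bits/use


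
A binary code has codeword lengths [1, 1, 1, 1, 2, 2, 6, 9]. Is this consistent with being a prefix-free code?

Kraft inequality: Σ 2^(-l_i) ≤ 1 for prefix-free code
Calculating: 2^(-1) + 2^(-1) + 2^(-1) + 2^(-1) + 2^(-2) + 2^(-2) + 2^(-6) + 2^(-9)
= 0.5 + 0.5 + 0.5 + 0.5 + 0.25 + 0.25 + 0.015625 + 0.001953125
= 2.5176
Since 2.5176 > 1, prefix-free code does not exist


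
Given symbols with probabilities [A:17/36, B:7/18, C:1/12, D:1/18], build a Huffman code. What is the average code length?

Huffman tree construction:
Combine smallest probabilities repeatedly
Resulting codes:
  A: 0 (length 1)
  B: 11 (length 2)
  C: 101 (length 3)
  D: 100 (length 3)
Average length = Σ p(s) × length(s) = 1.6667 bits


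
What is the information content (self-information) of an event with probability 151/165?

Information content I(x) = -log₂(p(x))
I = -log₂(151/165) = -log₂(0.9152)
I = 0.1279 bits


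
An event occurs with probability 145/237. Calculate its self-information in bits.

Information content I(x) = -log₂(p(x))
I = -log₂(145/237) = -log₂(0.6118)
I = 0.7088 bits


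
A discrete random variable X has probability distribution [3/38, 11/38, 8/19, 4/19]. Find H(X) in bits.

H(X) = -Σ p(x) log₂ p(x)
  -3/38 × log₂(3/38) = 0.2892
  -11/38 × log₂(11/38) = 0.5177
  -8/19 × log₂(8/19) = 0.5254
  -4/19 × log₂(4/19) = 0.4732
H(X) = 1.8056 bits


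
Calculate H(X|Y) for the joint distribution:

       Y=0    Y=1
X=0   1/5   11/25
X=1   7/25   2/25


H(X|Y) = Σ_y p(y) H(X|Y=y)
  p(Y=0) = 12/25, H(X|Y=0) = 0.9799
  p(Y=1) = 13/25, H(X|Y=1) = 0.6194
H(X|Y) = 0.4800×0.9799 + 0.5200×0.6194 = 0.7924 bits


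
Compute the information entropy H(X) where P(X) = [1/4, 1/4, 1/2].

H(X) = -Σ p(x) log₂ p(x)
  -1/4 × log₂(1/4) = 0.5000
  -1/4 × log₂(1/4) = 0.5000
  -1/2 × log₂(1/2) = 0.5000
H(X) = 1.5000 bits


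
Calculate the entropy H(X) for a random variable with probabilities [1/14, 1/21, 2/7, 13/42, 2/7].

H(X) = -Σ p(x) log₂ p(x)
  -1/14 × log₂(1/14) = 0.2720
  -1/21 × log₂(1/21) = 0.2092
  -2/7 × log₂(2/7) = 0.5164
  -13/42 × log₂(13/42) = 0.5237
  -2/7 × log₂(2/7) = 0.5164
H(X) = 2.0376 bits


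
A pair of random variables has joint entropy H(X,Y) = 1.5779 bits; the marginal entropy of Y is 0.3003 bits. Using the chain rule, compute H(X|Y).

Chain rule: H(X,Y) = H(X|Y) + H(Y)
H(X|Y) = H(X,Y) - H(Y) = 1.5779 - 0.3003 = 1.2776 bits


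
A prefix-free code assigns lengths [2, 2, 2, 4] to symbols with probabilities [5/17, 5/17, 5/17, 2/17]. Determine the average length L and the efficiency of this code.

Average length L = Σ p_i × l_i = 2.2353 bits
Entropy H = 1.9211 bits
Efficiency η = H/L × 100% = 85.94%


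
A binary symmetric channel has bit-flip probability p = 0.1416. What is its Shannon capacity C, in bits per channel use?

For BSC with error probability p:
C = 1 - H(p) where H(p) is binary entropy
H(0.1416) = -0.1416 × log₂(0.1416) - 0.8584 × log₂(0.8584)
H(p) = 0.5884
C = 1 - 0.5884 = 0.4116 bits/use


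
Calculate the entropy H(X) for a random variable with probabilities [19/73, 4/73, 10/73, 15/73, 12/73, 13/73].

H(X) = -Σ p(x) log₂ p(x)
  -19/73 × log₂(19/73) = 0.5054
  -4/73 × log₂(4/73) = 0.2296
  -10/73 × log₂(10/73) = 0.3929
  -15/73 × log₂(15/73) = 0.4691
  -12/73 × log₂(12/73) = 0.4282
  -13/73 × log₂(13/73) = 0.4433
H(X) = 2.4685 bits


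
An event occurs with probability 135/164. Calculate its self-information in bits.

Information content I(x) = -log₂(p(x))
I = -log₂(135/164) = -log₂(0.8232)
I = 0.2807 bits


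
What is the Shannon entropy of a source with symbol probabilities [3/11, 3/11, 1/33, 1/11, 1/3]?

H(X) = -Σ p(x) log₂ p(x)
  -3/11 × log₂(3/11) = 0.5112
  -3/11 × log₂(3/11) = 0.5112
  -1/33 × log₂(1/33) = 0.1529
  -1/11 × log₂(1/11) = 0.3145
  -1/3 × log₂(1/3) = 0.5283
H(X) = 2.0181 bits


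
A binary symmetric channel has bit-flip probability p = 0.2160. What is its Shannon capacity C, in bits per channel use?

For BSC with error probability p:
C = 1 - H(p) where H(p) is binary entropy
H(0.2160) = -0.2160 × log₂(0.2160) - 0.7840 × log₂(0.7840)
H(p) = 0.7528
C = 1 - 0.7528 = 0.2472 bits/use


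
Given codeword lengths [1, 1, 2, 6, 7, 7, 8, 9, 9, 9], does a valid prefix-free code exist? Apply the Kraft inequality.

Kraft inequality: Σ 2^(-l_i) ≤ 1 for prefix-free code
Calculating: 2^(-1) + 2^(-1) + 2^(-2) + 2^(-6) + 2^(-7) + 2^(-7) + 2^(-8) + 2^(-9) + 2^(-9) + 2^(-9)
= 0.5 + 0.5 + 0.25 + 0.015625 + 0.0078125 + 0.0078125 + 0.00390625 + 0.001953125 + 0.001953125 + 0.001953125
= 1.2910
Since 1.2910 > 1, prefix-free code does not exist


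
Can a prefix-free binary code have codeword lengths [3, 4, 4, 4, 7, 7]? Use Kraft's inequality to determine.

Kraft inequality: Σ 2^(-l_i) ≤ 1 for prefix-free code
Calculating: 2^(-3) + 2^(-4) + 2^(-4) + 2^(-4) + 2^(-7) + 2^(-7)
= 0.125 + 0.0625 + 0.0625 + 0.0625 + 0.0078125 + 0.0078125
= 0.3281
Since 0.3281 ≤ 1, prefix-free code exists


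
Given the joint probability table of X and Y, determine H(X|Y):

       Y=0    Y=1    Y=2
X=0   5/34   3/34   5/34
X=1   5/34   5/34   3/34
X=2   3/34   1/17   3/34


H(X|Y) = Σ_y p(y) H(X|Y=y)
  p(Y=0) = 13/34, H(X|Y=0) = 1.5486
  p(Y=1) = 5/17, H(X|Y=1) = 1.4855
  p(Y=2) = 11/34, H(X|Y=2) = 1.5395
H(X|Y) = 0.3824×1.5486 + 0.2941×1.4855 + 0.3235×1.5395 = 1.5271 bits


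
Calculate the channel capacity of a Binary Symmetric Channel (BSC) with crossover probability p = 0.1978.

For BSC with error probability p:
C = 1 - H(p) where H(p) is binary entropy
H(0.1978) = -0.1978 × log₂(0.1978) - 0.8022 × log₂(0.8022)
H(p) = 0.7175
C = 1 - 0.7175 = 0.2825 bits/use


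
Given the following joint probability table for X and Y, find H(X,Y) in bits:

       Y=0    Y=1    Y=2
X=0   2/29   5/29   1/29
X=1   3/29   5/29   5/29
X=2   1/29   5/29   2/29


H(X,Y) = -Σ p(x,y) log₂ p(x,y)
  p(0,0)=2/29: -0.0690 × log₂(0.0690) = 0.2661
  p(0,1)=5/29: -0.1724 × log₂(0.1724) = 0.4373
  p(0,2)=1/29: -0.0345 × log₂(0.0345) = 0.1675
  p(1,0)=3/29: -0.1034 × log₂(0.1034) = 0.3386
  p(1,1)=5/29: -0.1724 × log₂(0.1724) = 0.4373
  p(1,2)=5/29: -0.1724 × log₂(0.1724) = 0.4373
  p(2,0)=1/29: -0.0345 × log₂(0.0345) = 0.1675
  p(2,1)=5/29: -0.1724 × log₂(0.1724) = 0.4373
  p(2,2)=2/29: -0.0690 × log₂(0.0690) = 0.2661
H(X,Y) = 2.9548 bits


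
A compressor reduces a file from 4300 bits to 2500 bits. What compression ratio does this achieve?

Compression ratio = Original / Compressed
= 4300 / 2500 = 1.72:1


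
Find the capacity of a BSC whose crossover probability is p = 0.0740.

For BSC with error probability p:
C = 1 - H(p) where H(p) is binary entropy
H(0.0740) = -0.0740 × log₂(0.0740) - 0.9260 × log₂(0.9260)
H(p) = 0.3807
C = 1 - 0.3807 = 0.6193 bits/use


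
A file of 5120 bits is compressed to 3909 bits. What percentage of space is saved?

Space savings = (1 - Compressed/Original) × 100%
= (1 - 3909/5120) × 100%
= 23.65%


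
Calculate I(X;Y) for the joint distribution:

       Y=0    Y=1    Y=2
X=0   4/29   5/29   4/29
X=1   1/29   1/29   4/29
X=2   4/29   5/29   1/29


H(X) = 1.5189, H(Y) = 1.5782, H(X,Y) = 2.9539
I(X;Y) = H(X) + H(Y) - H(X,Y) = 0.1432 bits


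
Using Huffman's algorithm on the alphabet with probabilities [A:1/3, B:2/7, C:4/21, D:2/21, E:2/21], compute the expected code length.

Huffman tree construction:
Combine smallest probabilities repeatedly
Resulting codes:
  A: 11 (length 2)
  B: 10 (length 2)
  C: 00 (length 2)
  D: 010 (length 3)
  E: 011 (length 3)
Average length = Σ p(s) × length(s) = 2.1905 bits


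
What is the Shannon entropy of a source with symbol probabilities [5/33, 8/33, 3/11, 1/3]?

H(X) = -Σ p(x) log₂ p(x)
  -5/33 × log₂(5/33) = 0.4125
  -8/33 × log₂(8/33) = 0.4956
  -3/11 × log₂(3/11) = 0.5112
  -1/3 × log₂(1/3) = 0.5283
H(X) = 1.9476 bits


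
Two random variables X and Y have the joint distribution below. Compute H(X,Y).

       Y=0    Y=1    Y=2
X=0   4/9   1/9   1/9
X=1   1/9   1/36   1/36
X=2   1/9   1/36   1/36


H(X,Y) = -Σ p(x,y) log₂ p(x,y)
  p(0,0)=4/9: -0.4444 × log₂(0.4444) = 0.5200
  p(0,1)=1/9: -0.1111 × log₂(0.1111) = 0.3522
  p(0,2)=1/9: -0.1111 × log₂(0.1111) = 0.3522
  p(1,0)=1/9: -0.1111 × log₂(0.1111) = 0.3522
  p(1,1)=1/36: -0.0278 × log₂(0.0278) = 0.1436
  p(1,2)=1/36: -0.0278 × log₂(0.0278) = 0.1436
  p(2,0)=1/9: -0.1111 × log₂(0.1111) = 0.3522
  p(2,1)=1/36: -0.0278 × log₂(0.0278) = 0.1436
  p(2,2)=1/36: -0.0278 × log₂(0.0278) = 0.1436
H(X,Y) = 2.5033 bits


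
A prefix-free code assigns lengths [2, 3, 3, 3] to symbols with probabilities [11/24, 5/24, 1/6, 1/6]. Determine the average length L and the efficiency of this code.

Average length L = Σ p_i × l_i = 2.5417 bits
Entropy H = 1.8490 bits
Efficiency η = H/L × 100% = 72.75%


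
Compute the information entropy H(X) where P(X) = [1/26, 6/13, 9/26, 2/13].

H(X) = -Σ p(x) log₂ p(x)
  -1/26 × log₂(1/26) = 0.1808
  -6/13 × log₂(6/13) = 0.5148
  -9/26 × log₂(9/26) = 0.5298
  -2/13 × log₂(2/13) = 0.4155
H(X) = 1.6409 bits


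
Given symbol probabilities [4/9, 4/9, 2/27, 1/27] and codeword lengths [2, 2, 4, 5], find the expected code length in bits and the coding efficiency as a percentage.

Average length L = Σ p_i × l_i = 2.2593 bits
Entropy H = 1.4942 bits
Efficiency η = H/L × 100% = 66.14%


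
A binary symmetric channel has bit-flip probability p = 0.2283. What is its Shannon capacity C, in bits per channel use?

For BSC with error probability p:
C = 1 - H(p) where H(p) is binary entropy
H(0.2283) = -0.2283 × log₂(0.2283) - 0.7717 × log₂(0.7717)
H(p) = 0.7750
C = 1 - 0.7750 = 0.2250 bits/use


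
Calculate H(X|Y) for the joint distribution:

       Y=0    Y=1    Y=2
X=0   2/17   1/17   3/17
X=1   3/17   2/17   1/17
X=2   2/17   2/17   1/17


H(X|Y) = Σ_y p(y) H(X|Y=y)
  p(Y=0) = 7/17, H(X|Y=0) = 1.5567
  p(Y=1) = 5/17, H(X|Y=1) = 1.5219
  p(Y=2) = 5/17, H(X|Y=2) = 1.3710
H(X|Y) = 0.4118×1.5567 + 0.2941×1.5219 + 0.2941×1.3710 = 1.4918 bits


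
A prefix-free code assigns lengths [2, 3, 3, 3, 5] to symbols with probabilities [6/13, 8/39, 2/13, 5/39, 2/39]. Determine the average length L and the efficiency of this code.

Average length L = Σ p_i × l_i = 2.6410 bits
Entropy H = 1.9988 bits
Efficiency η = H/L × 100% = 75.68%


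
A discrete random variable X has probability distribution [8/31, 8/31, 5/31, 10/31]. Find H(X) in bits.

H(X) = -Σ p(x) log₂ p(x)
  -8/31 × log₂(8/31) = 0.5043
  -8/31 × log₂(8/31) = 0.5043
  -5/31 × log₂(5/31) = 0.4246
  -10/31 × log₂(10/31) = 0.5265
H(X) = 1.9597 bits


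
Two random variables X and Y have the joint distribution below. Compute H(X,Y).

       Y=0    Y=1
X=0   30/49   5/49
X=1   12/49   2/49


H(X,Y) = -Σ p(x,y) log₂ p(x,y)
  p(0,0)=30/49: -0.6122 × log₂(0.6122) = 0.4334
  p(0,1)=5/49: -0.1020 × log₂(0.1020) = 0.3360
  p(1,0)=12/49: -0.2449 × log₂(0.2449) = 0.4971
  p(1,1)=2/49: -0.0408 × log₂(0.0408) = 0.1884
H(X,Y) = 1.4548 bits


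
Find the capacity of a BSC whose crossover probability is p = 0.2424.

For BSC with error probability p:
C = 1 - H(p) where H(p) is binary entropy
H(0.2424) = -0.2424 × log₂(0.2424) - 0.7576 × log₂(0.7576)
H(p) = 0.7990
C = 1 - 0.7990 = 0.2010 bits/use


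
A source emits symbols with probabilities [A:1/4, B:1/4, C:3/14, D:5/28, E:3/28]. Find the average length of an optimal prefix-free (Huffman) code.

Huffman tree construction:
Combine smallest probabilities repeatedly
Resulting codes:
  A: 01 (length 2)
  B: 10 (length 2)
  C: 00 (length 2)
  D: 111 (length 3)
  E: 110 (length 3)
Average length = Σ p(s) × length(s) = 2.2857 bits


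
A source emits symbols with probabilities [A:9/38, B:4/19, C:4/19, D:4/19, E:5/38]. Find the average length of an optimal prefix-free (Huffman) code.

Huffman tree construction:
Combine smallest probabilities repeatedly
Resulting codes:
  A: 10 (length 2)
  B: 111 (length 3)
  C: 00 (length 2)
  D: 01 (length 2)
  E: 110 (length 3)
Average length = Σ p(s) × length(s) = 2.3421 bits


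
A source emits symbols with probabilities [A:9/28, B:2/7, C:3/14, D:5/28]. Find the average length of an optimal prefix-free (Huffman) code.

Huffman tree construction:
Combine smallest probabilities repeatedly
Resulting codes:
  A: 11 (length 2)
  B: 10 (length 2)
  C: 01 (length 2)
  D: 00 (length 2)
Average length = Σ p(s) × length(s) = 2.0000 bits


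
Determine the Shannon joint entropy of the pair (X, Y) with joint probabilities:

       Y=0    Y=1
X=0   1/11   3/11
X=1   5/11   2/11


H(X,Y) = -Σ p(x,y) log₂ p(x,y)
  p(0,0)=1/11: -0.0909 × log₂(0.0909) = 0.3145
  p(0,1)=3/11: -0.2727 × log₂(0.2727) = 0.5112
  p(1,0)=5/11: -0.4545 × log₂(0.4545) = 0.5170
  p(1,1)=2/11: -0.1818 × log₂(0.1818) = 0.4472
H(X,Y) = 1.7899 bits


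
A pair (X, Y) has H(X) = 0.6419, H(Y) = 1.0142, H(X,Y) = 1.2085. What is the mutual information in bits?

I(X;Y) = H(X) + H(Y) - H(X,Y)
I(X;Y) = 0.6419 + 1.0142 - 1.2085 = 0.4476 bits


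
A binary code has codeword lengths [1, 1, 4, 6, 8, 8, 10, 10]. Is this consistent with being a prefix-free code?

Kraft inequality: Σ 2^(-l_i) ≤ 1 for prefix-free code
Calculating: 2^(-1) + 2^(-1) + 2^(-4) + 2^(-6) + 2^(-8) + 2^(-8) + 2^(-10) + 2^(-10)
= 0.5 + 0.5 + 0.0625 + 0.015625 + 0.00390625 + 0.00390625 + 0.0009765625 + 0.0009765625
= 1.0879
Since 1.0879 > 1, prefix-free code does not exist


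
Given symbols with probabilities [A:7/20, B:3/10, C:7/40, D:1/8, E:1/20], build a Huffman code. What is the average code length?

Huffman tree construction:
Combine smallest probabilities repeatedly
Resulting codes:
  A: 11 (length 2)
  B: 10 (length 2)
  C: 00 (length 2)
  D: 011 (length 3)
  E: 010 (length 3)
Average length = Σ p(s) × length(s) = 2.1750 bits


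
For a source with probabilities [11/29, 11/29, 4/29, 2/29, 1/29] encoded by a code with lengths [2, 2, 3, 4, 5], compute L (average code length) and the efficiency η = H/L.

Average length L = Σ p_i × l_i = 2.3793 bits
Entropy H = 1.8888 bits
Efficiency η = H/L × 100% = 79.38%


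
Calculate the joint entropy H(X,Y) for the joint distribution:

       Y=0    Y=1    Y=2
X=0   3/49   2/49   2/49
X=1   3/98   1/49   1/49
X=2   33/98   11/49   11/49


H(X,Y) = -Σ p(x,y) log₂ p(x,y)
  p(0,0)=3/49: -0.0612 × log₂(0.0612) = 0.2467
  p(0,1)=2/49: -0.0408 × log₂(0.0408) = 0.1884
  p(0,2)=2/49: -0.0408 × log₂(0.0408) = 0.1884
  p(1,0)=3/98: -0.0306 × log₂(0.0306) = 0.1540
  p(1,1)=1/49: -0.0204 × log₂(0.0204) = 0.1146
  p(1,2)=1/49: -0.0204 × log₂(0.0204) = 0.1146
  p(2,0)=33/98: -0.3367 × log₂(0.3367) = 0.5288
  p(2,1)=11/49: -0.2245 × log₂(0.2245) = 0.4838
  p(2,2)=11/49: -0.2245 × log₂(0.2245) = 0.4838
H(X,Y) = 2.5030 bits


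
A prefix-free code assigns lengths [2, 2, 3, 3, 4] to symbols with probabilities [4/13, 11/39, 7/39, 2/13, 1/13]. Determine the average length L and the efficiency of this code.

Average length L = Σ p_i × l_i = 2.4872 bits
Entropy H = 2.1831 bits
Efficiency η = H/L × 100% = 87.77%


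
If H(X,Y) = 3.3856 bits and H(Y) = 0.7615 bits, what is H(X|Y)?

Chain rule: H(X,Y) = H(X|Y) + H(Y)
H(X|Y) = H(X,Y) - H(Y) = 3.3856 - 0.7615 = 2.6241 bits


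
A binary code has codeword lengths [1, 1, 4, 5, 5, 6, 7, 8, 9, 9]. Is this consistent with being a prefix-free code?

Kraft inequality: Σ 2^(-l_i) ≤ 1 for prefix-free code
Calculating: 2^(-1) + 2^(-1) + 2^(-4) + 2^(-5) + 2^(-5) + 2^(-6) + 2^(-7) + 2^(-8) + 2^(-9) + 2^(-9)
= 0.5 + 0.5 + 0.0625 + 0.03125 + 0.03125 + 0.015625 + 0.0078125 + 0.00390625 + 0.001953125 + 0.001953125
= 1.1562
Since 1.1562 > 1, prefix-free code does not exist


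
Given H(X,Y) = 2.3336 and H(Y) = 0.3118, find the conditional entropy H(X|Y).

Chain rule: H(X,Y) = H(X|Y) + H(Y)
H(X|Y) = H(X,Y) - H(Y) = 2.3336 - 0.3118 = 2.0218 bits


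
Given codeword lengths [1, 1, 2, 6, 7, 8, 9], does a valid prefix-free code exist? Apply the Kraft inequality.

Kraft inequality: Σ 2^(-l_i) ≤ 1 for prefix-free code
Calculating: 2^(-1) + 2^(-1) + 2^(-2) + 2^(-6) + 2^(-7) + 2^(-8) + 2^(-9)
= 0.5 + 0.5 + 0.25 + 0.015625 + 0.0078125 + 0.00390625 + 0.001953125
= 1.2793
Since 1.2793 > 1, prefix-free code does not exist


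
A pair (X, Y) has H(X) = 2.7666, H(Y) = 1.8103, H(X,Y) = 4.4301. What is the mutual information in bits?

I(X;Y) = H(X) + H(Y) - H(X,Y)
I(X;Y) = 2.7666 + 1.8103 - 4.4301 = 0.1468 bits


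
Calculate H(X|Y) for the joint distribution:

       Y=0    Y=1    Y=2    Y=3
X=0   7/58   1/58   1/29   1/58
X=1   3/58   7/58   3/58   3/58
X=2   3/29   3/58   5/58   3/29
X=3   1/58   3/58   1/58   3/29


H(X|Y) = Σ_y p(y) H(X|Y=y)
  p(Y=0) = 17/58, H(X|Y=0) = 1.7395
  p(Y=1) = 7/29, H(X|Y=1) = 1.7244
  p(Y=2) = 11/58, H(X|Y=2) = 1.7899
  p(Y=3) = 8/29, H(X|Y=3) = 1.7641
H(X|Y) = 0.2931×1.7395 + 0.2414×1.7244 + 0.1897×1.7899 + 0.2759×1.7641 = 1.7522 bits


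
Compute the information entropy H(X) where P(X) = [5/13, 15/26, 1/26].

H(X) = -Σ p(x) log₂ p(x)
  -5/13 × log₂(5/13) = 0.5302
  -15/26 × log₂(15/26) = 0.4578
  -1/26 × log₂(1/26) = 0.1808
H(X) = 1.1688 bits


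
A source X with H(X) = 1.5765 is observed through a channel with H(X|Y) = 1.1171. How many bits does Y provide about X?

I(X;Y) = H(X) - H(X|Y)
I(X;Y) = 1.5765 - 1.1171 = 0.4594 bits


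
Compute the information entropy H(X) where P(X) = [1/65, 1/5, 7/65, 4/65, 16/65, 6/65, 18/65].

H(X) = -Σ p(x) log₂ p(x)
  -1/65 × log₂(1/65) = 0.0927
  -1/5 × log₂(1/5) = 0.4644
  -7/65 × log₂(7/65) = 0.3462
  -4/65 × log₂(4/65) = 0.2475
  -16/65 × log₂(16/65) = 0.4978
  -6/65 × log₂(6/65) = 0.3173
  -18/65 × log₂(18/65) = 0.5130
H(X) = 2.4789 bits


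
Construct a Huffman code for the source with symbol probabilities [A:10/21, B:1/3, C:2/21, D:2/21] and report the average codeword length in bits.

Huffman tree construction:
Combine smallest probabilities repeatedly
Resulting codes:
  A: 0 (length 1)
  B: 11 (length 2)
  C: 100 (length 3)
  D: 101 (length 3)
Average length = Σ p(s) × length(s) = 1.7143 bits


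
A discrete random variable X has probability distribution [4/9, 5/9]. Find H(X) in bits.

H(X) = -Σ p(x) log₂ p(x)
  -4/9 × log₂(4/9) = 0.5200
  -5/9 × log₂(5/9) = 0.4711
H(X) = 0.9911 bits


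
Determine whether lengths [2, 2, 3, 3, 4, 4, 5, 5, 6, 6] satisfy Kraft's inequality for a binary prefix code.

Kraft inequality: Σ 2^(-l_i) ≤ 1 for prefix-free code
Calculating: 2^(-2) + 2^(-2) + 2^(-3) + 2^(-3) + 2^(-4) + 2^(-4) + 2^(-5) + 2^(-5) + 2^(-6) + 2^(-6)
= 0.25 + 0.25 + 0.125 + 0.125 + 0.0625 + 0.0625 + 0.03125 + 0.03125 + 0.015625 + 0.015625
= 0.9688
Since 0.9688 ≤ 1, prefix-free code exists


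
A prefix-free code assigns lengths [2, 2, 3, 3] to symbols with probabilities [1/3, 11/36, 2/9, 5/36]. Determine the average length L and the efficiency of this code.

Average length L = Σ p_i × l_i = 2.3611 bits
Entropy H = 1.9287 bits
Efficiency η = H/L × 100% = 81.69%


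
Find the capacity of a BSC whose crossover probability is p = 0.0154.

For BSC with error probability p:
C = 1 - H(p) where H(p) is binary entropy
H(0.0154) = -0.0154 × log₂(0.0154) - 0.9846 × log₂(0.9846)
H(p) = 0.1148
C = 1 - 0.1148 = 0.8852 bits/use


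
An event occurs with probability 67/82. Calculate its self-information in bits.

Information content I(x) = -log₂(p(x))
I = -log₂(67/82) = -log₂(0.8171)
I = 0.2915 bits


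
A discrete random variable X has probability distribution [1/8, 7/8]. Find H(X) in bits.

H(X) = -Σ p(x) log₂ p(x)
  -1/8 × log₂(1/8) = 0.3750
  -7/8 × log₂(7/8) = 0.1686
H(X) = 0.5436 bits


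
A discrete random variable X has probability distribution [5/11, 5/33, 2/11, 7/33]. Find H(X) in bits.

H(X) = -Σ p(x) log₂ p(x)
  -5/11 × log₂(5/11) = 0.5170
  -5/33 × log₂(5/33) = 0.4125
  -2/11 × log₂(2/11) = 0.4472
  -7/33 × log₂(7/33) = 0.4745
H(X) = 1.8512 bits


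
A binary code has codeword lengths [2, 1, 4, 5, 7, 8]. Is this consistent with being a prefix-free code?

Kraft inequality: Σ 2^(-l_i) ≤ 1 for prefix-free code
Calculating: 2^(-2) + 2^(-1) + 2^(-4) + 2^(-5) + 2^(-7) + 2^(-8)
= 0.25 + 0.5 + 0.0625 + 0.03125 + 0.0078125 + 0.00390625
= 0.8555
Since 0.8555 ≤ 1, prefix-free code exists


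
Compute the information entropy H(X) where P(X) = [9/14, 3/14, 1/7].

H(X) = -Σ p(x) log₂ p(x)
  -9/14 × log₂(9/14) = 0.4098
  -3/14 × log₂(3/14) = 0.4762
  -1/7 × log₂(1/7) = 0.4011
H(X) = 1.2871 bits


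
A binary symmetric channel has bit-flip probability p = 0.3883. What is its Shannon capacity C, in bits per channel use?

For BSC with error probability p:
C = 1 - H(p) where H(p) is binary entropy
H(0.3883) = -0.3883 × log₂(0.3883) - 0.6117 × log₂(0.6117)
H(p) = 0.9637
C = 1 - 0.9637 = 0.0363 bits/use


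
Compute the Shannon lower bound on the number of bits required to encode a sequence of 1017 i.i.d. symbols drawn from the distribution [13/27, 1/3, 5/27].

Entropy H = 1.4866 bits/symbol
Minimum bits = H × n = 1.4866 × 1017
= 1511.84 bits


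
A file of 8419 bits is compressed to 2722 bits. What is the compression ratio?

Compression ratio = Original / Compressed
= 8419 / 2722 = 3.09:1


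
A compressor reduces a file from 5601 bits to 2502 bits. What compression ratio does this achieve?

Compression ratio = Original / Compressed
= 5601 / 2502 = 2.24:1


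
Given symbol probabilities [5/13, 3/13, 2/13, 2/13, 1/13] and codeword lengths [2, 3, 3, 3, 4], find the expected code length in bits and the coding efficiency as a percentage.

Average length L = Σ p_i × l_i = 2.6923 bits
Entropy H = 2.1339 bits
Efficiency η = H/L × 100% = 79.26%


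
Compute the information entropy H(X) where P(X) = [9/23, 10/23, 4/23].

H(X) = -Σ p(x) log₂ p(x)
  -9/23 × log₂(9/23) = 0.5297
  -10/23 × log₂(10/23) = 0.5224
  -4/23 × log₂(4/23) = 0.4389
H(X) = 1.4910 bits


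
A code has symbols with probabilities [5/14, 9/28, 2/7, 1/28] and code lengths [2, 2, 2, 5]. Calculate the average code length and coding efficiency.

Average length L = Σ p_i × l_i = 2.1071 bits
Entropy H = 1.7449 bits
Efficiency η = H/L × 100% = 82.81%


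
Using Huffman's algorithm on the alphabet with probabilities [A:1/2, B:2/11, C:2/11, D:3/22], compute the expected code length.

Huffman tree construction:
Combine smallest probabilities repeatedly
Resulting codes:
  A: 0 (length 1)
  B: 111 (length 3)
  C: 10 (length 2)
  D: 110 (length 3)
Average length = Σ p(s) × length(s) = 1.8182 bits


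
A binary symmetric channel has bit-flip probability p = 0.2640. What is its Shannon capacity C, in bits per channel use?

For BSC with error probability p:
C = 1 - H(p) where H(p) is binary entropy
H(0.2640) = -0.2640 × log₂(0.2640) - 0.7360 × log₂(0.7360)
H(p) = 0.8327
C = 1 - 0.8327 = 0.1673 bits/use


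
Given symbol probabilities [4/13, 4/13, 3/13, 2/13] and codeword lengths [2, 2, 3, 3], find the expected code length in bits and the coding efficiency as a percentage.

Average length L = Σ p_i × l_i = 2.3846 bits
Entropy H = 1.9501 bits
Efficiency η = H/L × 100% = 81.78%


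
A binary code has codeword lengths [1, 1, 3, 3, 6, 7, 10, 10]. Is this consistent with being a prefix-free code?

Kraft inequality: Σ 2^(-l_i) ≤ 1 for prefix-free code
Calculating: 2^(-1) + 2^(-1) + 2^(-3) + 2^(-3) + 2^(-6) + 2^(-7) + 2^(-10) + 2^(-10)
= 0.5 + 0.5 + 0.125 + 0.125 + 0.015625 + 0.0078125 + 0.0009765625 + 0.0009765625
= 1.2754
Since 1.2754 > 1, prefix-free code does not exist


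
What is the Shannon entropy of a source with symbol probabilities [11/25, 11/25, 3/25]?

H(X) = -Σ p(x) log₂ p(x)
  -11/25 × log₂(11/25) = 0.5211
  -11/25 × log₂(11/25) = 0.5211
  -3/25 × log₂(3/25) = 0.3671
H(X) = 1.4094 bits


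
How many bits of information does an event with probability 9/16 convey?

Information content I(x) = -log₂(p(x))
I = -log₂(9/16) = -log₂(0.5625)
I = 0.8301 bits


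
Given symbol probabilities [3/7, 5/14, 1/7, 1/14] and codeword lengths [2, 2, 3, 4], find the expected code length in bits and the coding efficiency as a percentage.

Average length L = Σ p_i × l_i = 2.2857 bits
Entropy H = 1.7274 bits
Efficiency η = H/L × 100% = 75.57%


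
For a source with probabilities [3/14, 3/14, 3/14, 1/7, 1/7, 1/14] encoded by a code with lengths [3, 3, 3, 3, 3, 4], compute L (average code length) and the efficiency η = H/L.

Average length L = Σ p_i × l_i = 3.0714 bits
Entropy H = 2.5027 bits
Efficiency η = H/L × 100% = 81.48%


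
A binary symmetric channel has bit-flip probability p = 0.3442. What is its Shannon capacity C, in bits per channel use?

For BSC with error probability p:
C = 1 - H(p) where H(p) is binary entropy
H(0.3442) = -0.3442 × log₂(0.3442) - 0.6558 × log₂(0.6558)
H(p) = 0.9288
C = 1 - 0.9288 = 0.0712 bits/use


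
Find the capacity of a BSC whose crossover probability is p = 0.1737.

For BSC with error probability p:
C = 1 - H(p) where H(p) is binary entropy
H(0.1737) = -0.1737 × log₂(0.1737) - 0.8263 × log₂(0.8263)
H(p) = 0.6661
C = 1 - 0.6661 = 0.3339 bits/use


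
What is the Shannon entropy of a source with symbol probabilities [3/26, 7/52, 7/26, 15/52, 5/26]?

H(X) = -Σ p(x) log₂ p(x)
  -3/26 × log₂(3/26) = 0.3595
  -7/52 × log₂(7/52) = 0.3895
  -7/26 × log₂(7/26) = 0.5097
  -15/52 × log₂(15/52) = 0.5174
  -5/26 × log₂(5/26) = 0.4574
H(X) = 2.2334 bits


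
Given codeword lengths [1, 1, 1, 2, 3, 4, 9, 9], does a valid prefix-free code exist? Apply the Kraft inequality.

Kraft inequality: Σ 2^(-l_i) ≤ 1 for prefix-free code
Calculating: 2^(-1) + 2^(-1) + 2^(-1) + 2^(-2) + 2^(-3) + 2^(-4) + 2^(-9) + 2^(-9)
= 0.5 + 0.5 + 0.5 + 0.25 + 0.125 + 0.0625 + 0.001953125 + 0.001953125
= 1.9414
Since 1.9414 > 1, prefix-free code does not exist


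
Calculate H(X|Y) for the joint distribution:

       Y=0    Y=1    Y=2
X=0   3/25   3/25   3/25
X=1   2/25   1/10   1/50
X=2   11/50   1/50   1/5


H(X|Y) = Σ_y p(y) H(X|Y=y)
  p(Y=0) = 21/50, H(X|Y=0) = 1.4607
  p(Y=1) = 6/25, H(X|Y=1) = 1.3250
  p(Y=2) = 17/50, H(X|Y=2) = 1.2210
H(X|Y) = 0.4200×1.4607 + 0.2400×1.3250 + 0.3400×1.2210 = 1.3467 bits


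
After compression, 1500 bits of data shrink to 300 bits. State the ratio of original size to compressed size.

Compression ratio = Original / Compressed
= 1500 / 300 = 5.00:1


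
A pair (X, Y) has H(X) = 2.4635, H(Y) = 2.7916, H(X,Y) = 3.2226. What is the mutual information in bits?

I(X;Y) = H(X) + H(Y) - H(X,Y)
I(X;Y) = 2.4635 + 2.7916 - 3.2226 = 2.0325 bits


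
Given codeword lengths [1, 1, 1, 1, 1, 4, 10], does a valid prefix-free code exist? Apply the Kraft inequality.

Kraft inequality: Σ 2^(-l_i) ≤ 1 for prefix-free code
Calculating: 2^(-1) + 2^(-1) + 2^(-1) + 2^(-1) + 2^(-1) + 2^(-4) + 2^(-10)
= 0.5 + 0.5 + 0.5 + 0.5 + 0.5 + 0.0625 + 0.0009765625
= 2.5635
Since 2.5635 > 1, prefix-free code does not exist


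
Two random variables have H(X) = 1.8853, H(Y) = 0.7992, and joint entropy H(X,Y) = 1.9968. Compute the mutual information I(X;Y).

I(X;Y) = H(X) + H(Y) - H(X,Y)
I(X;Y) = 1.8853 + 0.7992 - 1.9968 = 0.6877 bits


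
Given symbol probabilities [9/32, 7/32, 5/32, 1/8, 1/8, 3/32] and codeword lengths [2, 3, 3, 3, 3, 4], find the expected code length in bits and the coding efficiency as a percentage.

Average length L = Σ p_i × l_i = 2.8125 bits
Entropy H = 2.4830 bits
Efficiency η = H/L × 100% = 88.28%


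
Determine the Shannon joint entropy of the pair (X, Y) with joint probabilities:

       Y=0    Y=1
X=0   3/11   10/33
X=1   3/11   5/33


H(X,Y) = -Σ p(x,y) log₂ p(x,y)
  p(0,0)=3/11: -0.2727 × log₂(0.2727) = 0.5112
  p(0,1)=10/33: -0.3030 × log₂(0.3030) = 0.5220
  p(1,0)=3/11: -0.2727 × log₂(0.2727) = 0.5112
  p(1,1)=5/33: -0.1515 × log₂(0.1515) = 0.4125
H(X,Y) = 1.9569 bits


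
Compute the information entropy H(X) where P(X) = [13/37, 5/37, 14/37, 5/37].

H(X) = -Σ p(x) log₂ p(x)
  -13/37 × log₂(13/37) = 0.5302
  -5/37 × log₂(5/37) = 0.3902
  -14/37 × log₂(14/37) = 0.5305
  -5/37 × log₂(5/37) = 0.3902
H(X) = 1.8411 bits
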